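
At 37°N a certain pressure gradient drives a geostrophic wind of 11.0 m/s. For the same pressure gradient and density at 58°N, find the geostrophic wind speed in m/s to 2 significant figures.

7.8 m/s

With the same pressure gradient and density, V_g ∝ 1/f ∝ 1/sin φ.
V₂ = V₁ · sin φ₁ / sin φ₂ = 11.0 × sin 37° / sin 58°
V₂ = 11.0 × 0.6018/0.8480 = 7.8 m/s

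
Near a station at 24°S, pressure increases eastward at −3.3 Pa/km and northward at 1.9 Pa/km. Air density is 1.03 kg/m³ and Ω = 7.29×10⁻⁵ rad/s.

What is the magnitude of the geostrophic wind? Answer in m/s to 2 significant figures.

Coriolis parameter at 24°S:
f = 2Ω sin φ = 2 × 7.29×10⁻⁵ × sin 24° = 5.93×10⁻⁵ s⁻¹
In the Southern Hemisphere f is negative: f = −5.93×10⁻⁵ s⁻¹.
Component geostrophic relations (x east, y north):
u_g = −(1/(fρ)) ∂P/∂y,  v_g = (1/(fρ)) ∂P/∂x
u_g = −(1.9×10⁻³)/(−5.93×10⁻⁵ × 1.03) = 31.1 m/s;  v_g = (−3.3×10⁻³)/(−5.93×10⁻⁵ × 1.03) = 54.0 m/s
|V_g| = √(u_g² + v_g²) = 62.3 m/s

62 m/s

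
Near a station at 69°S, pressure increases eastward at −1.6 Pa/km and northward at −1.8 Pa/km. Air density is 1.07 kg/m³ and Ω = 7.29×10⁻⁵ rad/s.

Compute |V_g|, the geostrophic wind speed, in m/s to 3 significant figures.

16.5 m/s

Coriolis parameter at 69°S:
f = 2Ω sin φ = 2 × 7.29×10⁻⁵ × sin 69° = 1.36×10⁻⁴ s⁻¹
In the Southern Hemisphere f is negative: f = −1.36×10⁻⁴ s⁻¹.
Component geostrophic relations (x east, y north):
u_g = −(1/(fρ)) ∂P/∂y,  v_g = (1/(fρ)) ∂P/∂x
u_g = −(−1.8×10⁻³)/(−1.36×10⁻⁴ × 1.07) = −12.4 m/s;  v_g = (−1.6×10⁻³)/(−1.36×10⁻⁴ × 1.07) = 11.0 m/s
|V_g| = √(u_g² + v_g²) = 16.5 m/s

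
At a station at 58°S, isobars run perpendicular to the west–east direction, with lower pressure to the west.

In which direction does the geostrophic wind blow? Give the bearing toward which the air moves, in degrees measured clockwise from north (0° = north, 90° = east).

The pressure-gradient force points toward the west (bearing 270°).
Geostrophic balance: in the Southern Hemisphere the Coriolis force deflects motion to the left, so the geostrophic wind blows 90° to the left of the pressure-gradient force (low pressure on the right).
Rotating 270° by 90° counterclockwise gives 180° — the wind blows toward the south.

180°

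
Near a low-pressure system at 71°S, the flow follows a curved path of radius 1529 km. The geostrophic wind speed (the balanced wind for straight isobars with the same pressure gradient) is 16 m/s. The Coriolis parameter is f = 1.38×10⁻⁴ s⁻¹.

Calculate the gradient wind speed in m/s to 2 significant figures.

15 m/s

Around a low, centrifugal force acts outward with Coriolis, so pressure-gradient force balances both:
(1/ρ)|∂P/∂n| = fV + V²/R  →  V² + fR·V − fR·V_g = 0
With fR = 1.38×10⁻⁴ × 1529×10³ m = 211 m/s:
V = [−fR + √((fR)² + 4 fR V_g)]/2 = [−211 + √(211² + 4×211×16)]/2 = 14.9 m/s
Subgeostrophic (V < V_g = 16 m/s), as expected around a low.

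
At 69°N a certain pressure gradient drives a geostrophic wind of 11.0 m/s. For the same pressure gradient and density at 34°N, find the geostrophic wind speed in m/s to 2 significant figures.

With the same pressure gradient and density, V_g ∝ 1/f ∝ 1/sin φ.
V₂ = V₁ · sin φ₁ / sin φ₂ = 11.0 × sin 69° / sin 34°
V₂ = 11.0 × 0.9336/0.5592 = 18 m/s

18 m/s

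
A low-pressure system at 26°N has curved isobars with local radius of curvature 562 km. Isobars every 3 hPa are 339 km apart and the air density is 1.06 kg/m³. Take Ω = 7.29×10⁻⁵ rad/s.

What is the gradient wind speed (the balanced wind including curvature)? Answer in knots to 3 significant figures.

19.8 knots

Coriolis parameter at 26°N:
f = 2Ω sin φ = 2 × 7.29×10⁻⁵ × sin 26° = 6.39×10⁻⁵ s⁻¹
Pressure gradient: |∂P/∂n| = 300 Pa / 339000 m = 8.85×10⁻⁴ Pa/m
Geostrophic speed: V_g = |∂P/∂n|/(fρ) = 8.85×10⁻⁴/(6.39×10⁻⁵ × 1.06) = 13.1 m/s
Around a low, centrifugal force acts outward with Coriolis, so pressure-gradient force balances both:
(1/ρ)|∂P/∂n| = fV + V²/R  →  V² + fR·V − fR·V_g = 0
With fR = 6.39×10⁻⁵ × 562×10³ m = 35.9 m/s:
V = [−fR + √((fR)² + 4 fR V_g)]/2 = [−35.9 + √(35.9² + 4×35.9×13.1)]/2 = 10.2 m/s
Subgeostrophic (V < V_g = 13.1 m/s), as expected around a low.
Converting: 10.2 m/s × 1.944 = 19.8 knots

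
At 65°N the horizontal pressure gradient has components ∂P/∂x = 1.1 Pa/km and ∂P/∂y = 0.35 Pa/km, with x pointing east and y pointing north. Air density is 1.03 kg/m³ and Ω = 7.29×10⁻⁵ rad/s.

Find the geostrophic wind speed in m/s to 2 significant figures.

8.5 m/s

Coriolis parameter at 65°N:
f = 2Ω sin φ = 2 × 7.29×10⁻⁵ × sin 65° = 1.32×10⁻⁴ s⁻¹
Component geostrophic relations (x east, y north):
u_g = −(1/(fρ)) ∂P/∂y,  v_g = (1/(fρ)) ∂P/∂x
u_g = −(0.35×10⁻³)/(1.32×10⁻⁴ × 1.03) = −2.57 m/s;  v_g = (1.1×10⁻³)/(1.32×10⁻⁴ × 1.03) = 8.08 m/s
|V_g| = √(u_g² + v_g²) = 8.48 m/s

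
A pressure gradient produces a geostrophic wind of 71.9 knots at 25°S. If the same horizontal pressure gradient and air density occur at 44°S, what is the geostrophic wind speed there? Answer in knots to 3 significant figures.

43.7 knots

With the same pressure gradient and density, V_g ∝ 1/f ∝ 1/sin φ.
V₂ = V₁ · sin φ₁ / sin φ₂ = 71.9 × sin 25° / sin 44°
V₂ = 71.9 × 0.4226/0.6947 = 43.7 knots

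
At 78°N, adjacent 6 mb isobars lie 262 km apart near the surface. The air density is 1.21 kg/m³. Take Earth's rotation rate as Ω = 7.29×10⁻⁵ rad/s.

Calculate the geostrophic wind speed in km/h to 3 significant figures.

47.8 km/h

Coriolis parameter at 78°N:
f = 2Ω sin φ = 2 × 7.29×10⁻⁵ × sin 78° = 1.43×10⁻⁴ s⁻¹
Pressure gradient: |∂P/∂n| = 600 Pa / 262000 m = 2.29×10⁻³ Pa/m
Geostrophic balance (pressure-gradient force = Coriolis force):
V_g = (1/(fρ)) |∂P/∂n| = 2.29×10⁻³ / (1.43×10⁻⁴ × 1.21) = 13.3 m/s
Converting: 13.3 m/s × 3.6 = 47.8 km/h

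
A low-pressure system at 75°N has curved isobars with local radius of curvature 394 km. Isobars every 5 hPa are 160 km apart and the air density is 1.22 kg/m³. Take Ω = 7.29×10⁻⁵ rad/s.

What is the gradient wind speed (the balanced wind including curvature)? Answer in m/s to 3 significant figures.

14.4 m/s

Coriolis parameter at 75°N:
f = 2Ω sin φ = 2 × 7.29×10⁻⁵ × sin 75° = 1.41×10⁻⁴ s⁻¹
Pressure gradient: |∂P/∂n| = 500 Pa / 160000 m = 3.12×10⁻³ Pa/m
Geostrophic speed: V_g = |∂P/∂n|/(fρ) = 3.12×10⁻³/(1.41×10⁻⁴ × 1.22) = 18.2 m/s
Around a low, centrifugal force acts outward with Coriolis, so pressure-gradient force balances both:
(1/ρ)|∂P/∂n| = fV + V²/R  →  V² + fR·V − fR·V_g = 0
With fR = 1.41×10⁻⁴ × 394×10³ m = 55.5 m/s:
V = [−fR + √((fR)² + 4 fR V_g)]/2 = [−55.5 + √(55.5² + 4×55.5×18.2)]/2 = 14.4 m/s
Subgeostrophic (V < V_g = 18.2 m/s), as expected around a low.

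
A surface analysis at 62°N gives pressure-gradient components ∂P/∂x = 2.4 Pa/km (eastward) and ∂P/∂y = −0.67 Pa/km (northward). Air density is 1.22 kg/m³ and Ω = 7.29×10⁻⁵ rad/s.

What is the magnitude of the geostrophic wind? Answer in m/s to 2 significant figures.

Coriolis parameter at 62°N:
f = 2Ω sin φ = 2 × 7.29×10⁻⁵ × sin 62° = 1.29×10⁻⁴ s⁻¹
Component geostrophic relations (x east, y north):
u_g = −(1/(fρ)) ∂P/∂y,  v_g = (1/(fρ)) ∂P/∂x
u_g = −(−0.67×10⁻³)/(1.29×10⁻⁴ × 1.22) = 4.27 m/s;  v_g = (2.4×10⁻³)/(1.29×10⁻⁴ × 1.22) = 15.3 m/s
|V_g| = √(u_g² + v_g²) = 15.9 m/s

16 m/s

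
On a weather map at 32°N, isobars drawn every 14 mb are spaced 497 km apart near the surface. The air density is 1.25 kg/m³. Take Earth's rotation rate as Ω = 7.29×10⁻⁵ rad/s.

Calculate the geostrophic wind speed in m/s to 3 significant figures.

Coriolis parameter at 32°N:
f = 2Ω sin φ = 2 × 7.29×10⁻⁵ × sin 32° = 7.73×10⁻⁵ s⁻¹
Pressure gradient: |∂P/∂n| = 1400 Pa / 497000 m = 2.82×10⁻³ Pa/m
Geostrophic balance (pressure-gradient force = Coriolis force):
V_g = (1/(fρ)) |∂P/∂n| = 2.82×10⁻³ / (7.73×10⁻⁵ × 1.25) = 29.2 m/s

29.2 m/s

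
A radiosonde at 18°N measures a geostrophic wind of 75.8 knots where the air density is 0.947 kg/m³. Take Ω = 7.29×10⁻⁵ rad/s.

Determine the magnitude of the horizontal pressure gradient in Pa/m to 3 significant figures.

Coriolis parameter at 18°N:
f = 2Ω sin φ = 2 × 7.29×10⁻⁵ × sin 18° = 4.51×10⁻⁵ s⁻¹
Wind speed in SI: 75.8 knots = 39.0 m/s
Geostrophic balance rearranged: |∂P/∂n| = f ρ V_g
|∂P/∂n| = 4.51×10⁻⁵ × 0.947 × 39.0 = 1.66×10⁻³ Pa/m

1.66×10⁻³ Pa/m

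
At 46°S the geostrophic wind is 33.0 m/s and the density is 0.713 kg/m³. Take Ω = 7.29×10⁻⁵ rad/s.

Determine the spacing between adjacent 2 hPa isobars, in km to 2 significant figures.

Coriolis parameter at 46°S:
f = 2Ω sin φ = 2 × 7.29×10⁻⁵ × sin 46° = 1.05×10⁻⁴ s⁻¹
Geostrophic balance rearranged: |∂P/∂n| = f ρ V_g
|∂P/∂n| = 1.05×10⁻⁴ × 0.713 × 33.0 = 2.47×10⁻³ Pa/m
Isobar spacing: Δn = ΔP/|∂P/∂n| = 200 Pa / 2.47×10⁻³ Pa/m = 81047 m ≈ 81 km

81 km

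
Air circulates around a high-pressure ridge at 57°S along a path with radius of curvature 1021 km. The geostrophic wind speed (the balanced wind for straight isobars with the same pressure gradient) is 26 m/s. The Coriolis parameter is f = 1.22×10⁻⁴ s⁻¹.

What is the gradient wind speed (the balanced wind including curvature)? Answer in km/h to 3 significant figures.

Around a high, pressure-gradient force acts outward with centrifugal, so Coriolis balances both:
fV = (1/ρ)|∂P/∂n| + V²/R  →  V² − fR·V + fR·V_g = 0
With fR = 1.22×10⁻⁴ × 1021×10³ m = 125 m/s:
V = [fR − √((fR)² − 4 fR V_g)]/2 = [125 − √(125² − 4×125×26)]/2 = 37 m/s
Supergeostrophic (V > V_g = 26 m/s), as expected around a high.
Converting: 37 m/s × 3.6 = 133 km/h

133 km/h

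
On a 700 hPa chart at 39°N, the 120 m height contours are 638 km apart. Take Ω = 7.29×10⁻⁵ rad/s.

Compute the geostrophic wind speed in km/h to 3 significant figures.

72.4 km/h

Coriolis parameter at 39°N:
f = 2Ω sin φ = 2 × 7.29×10⁻⁵ × sin 39° = 9.18×10⁻⁵ s⁻¹
Height gradient: |∂Z/∂n| = 120 m / 638000 m = 1.88×10⁻⁴
On a pressure surface, geostrophic balance gives V_g = (g/f)|∂Z/∂n|:
V_g = 9.81 × 1.88×10⁻⁴ / 9.18×10⁻⁵ = 20.1 m/s
Converting: 20.1 m/s × 3.6 = 72.4 km/h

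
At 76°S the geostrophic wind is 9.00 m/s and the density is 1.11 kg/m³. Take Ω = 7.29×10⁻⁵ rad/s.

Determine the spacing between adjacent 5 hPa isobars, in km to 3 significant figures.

Coriolis parameter at 76°S:
f = 2Ω sin φ = 2 × 7.29×10⁻⁵ × sin 76° = 1.41×10⁻⁴ s⁻¹
Geostrophic balance rearranged: |∂P/∂n| = f ρ V_g
|∂P/∂n| = 1.41×10⁻⁴ × 1.11 × 9.00 = 1.41×10⁻³ Pa/m
Isobar spacing: Δn = ΔP/|∂P/∂n| = 500 Pa / 1.41×10⁻³ Pa/m = 353788 m ≈ 354 km

354 km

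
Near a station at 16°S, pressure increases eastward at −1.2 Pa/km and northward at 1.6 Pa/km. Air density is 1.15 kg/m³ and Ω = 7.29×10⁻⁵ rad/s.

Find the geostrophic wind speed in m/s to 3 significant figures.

43.3 m/s

Coriolis parameter at 16°S:
f = 2Ω sin φ = 2 × 7.29×10⁻⁵ × sin 16° = 4.02×10⁻⁵ s⁻¹
In the Southern Hemisphere f is negative: f = −4.02×10⁻⁵ s⁻¹.
Component geostrophic relations (x east, y north):
u_g = −(1/(fρ)) ∂P/∂y,  v_g = (1/(fρ)) ∂P/∂x
u_g = −(1.6×10⁻³)/(−4.02×10⁻⁵ × 1.15) = 34.6 m/s;  v_g = (−1.2×10⁻³)/(−4.02×10⁻⁵ × 1.15) = 26.0 m/s
|V_g| = √(u_g² + v_g²) = 43.3 m/s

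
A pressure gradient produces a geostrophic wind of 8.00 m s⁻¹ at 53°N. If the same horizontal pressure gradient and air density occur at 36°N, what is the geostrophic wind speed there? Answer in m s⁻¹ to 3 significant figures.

10.9 m s⁻¹

With the same pressure gradient and density, V_g ∝ 1/f ∝ 1/sin φ.
V₂ = V₁ · sin φ₁ / sin φ₂ = 8.00 × sin 53° / sin 36°
V₂ = 8.00 × 0.7986/0.5878 = 10.9 m s⁻¹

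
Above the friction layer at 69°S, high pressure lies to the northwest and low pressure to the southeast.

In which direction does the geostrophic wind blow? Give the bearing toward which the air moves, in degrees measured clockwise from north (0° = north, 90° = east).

045°

The pressure-gradient force points toward the southeast (bearing 135°).
Geostrophic balance: in the Southern Hemisphere the Coriolis force deflects motion to the left, so the geostrophic wind blows 90° to the left of the pressure-gradient force (low pressure on the right).
Rotating 135° by 90° counterclockwise gives 045° — the wind blows toward the northeast.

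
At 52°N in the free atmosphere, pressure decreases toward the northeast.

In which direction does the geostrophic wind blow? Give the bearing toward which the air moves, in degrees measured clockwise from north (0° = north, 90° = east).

The pressure-gradient force points toward the northeast (bearing 045°).
Geostrophic balance: in the Northern Hemisphere the Coriolis force deflects motion to the right, so the geostrophic wind blows 90° to the right of the pressure-gradient force (low pressure on the left).
Rotating 045° by 90° clockwise gives 135° — the wind blows toward the southeast.

135°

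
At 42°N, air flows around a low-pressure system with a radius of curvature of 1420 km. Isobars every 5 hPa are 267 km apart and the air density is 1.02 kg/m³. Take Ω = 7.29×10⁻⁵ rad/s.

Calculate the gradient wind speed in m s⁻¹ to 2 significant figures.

Coriolis parameter at 42°N:
f = 2Ω sin φ = 2 × 7.29×10⁻⁵ × sin 42° = 9.76×10⁻⁵ s⁻¹
Pressure gradient: |∂P/∂n| = 500 Pa / 267000 m = 1.87×10⁻³ Pa/m
Geostrophic speed: V_g = |∂P/∂n|/(fρ) = 1.87×10⁻³/(9.76×10⁻⁵ × 1.02) = 18.8 m/s
Around a low, centrifugal force acts outward with Coriolis, so pressure-gradient force balances both:
(1/ρ)|∂P/∂n| = fV + V²/R  →  V² + fR·V − fR·V_g = 0
With fR = 9.76×10⁻⁵ × 1420×10³ m = 139 m/s:
V = [−fR + √((fR)² + 4 fR V_g)]/2 = [−139 + √(139² + 4×139×18.8)]/2 = 16.8 m/s
Subgeostrophic (V < V_g = 18.8 m/s), as expected around a low.

17 m s⁻¹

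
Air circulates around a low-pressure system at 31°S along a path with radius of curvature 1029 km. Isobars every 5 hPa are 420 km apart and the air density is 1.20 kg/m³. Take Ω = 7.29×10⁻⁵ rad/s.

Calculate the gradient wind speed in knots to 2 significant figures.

22 knots

Coriolis parameter at 31°S:
f = 2Ω sin φ = 2 × 7.29×10⁻⁵ × sin 31° = 7.51×10⁻⁵ s⁻¹
Pressure gradient: |∂P/∂n| = 500 Pa / 420000 m = 1.19×10⁻³ Pa/m
Geostrophic speed: V_g = |∂P/∂n|/(fρ) = 1.19×10⁻³/(7.51×10⁻⁵ × 1.20) = 13.2 m/s
Around a low, centrifugal force acts outward with Coriolis, so pressure-gradient force balances both:
(1/ρ)|∂P/∂n| = fV + V²/R  →  V² + fR·V − fR·V_g = 0
With fR = 7.51×10⁻⁵ × 1029×10³ m = 77.3 m/s:
V = [−fR + √((fR)² + 4 fR V_g)]/2 = [−77.3 + √(77.3² + 4×77.3×13.2)]/2 = 11.5 m/s
Subgeostrophic (V < V_g = 13.2 m/s), as expected around a low.
Converting: 11.5 m/s × 1.944 = 22 knots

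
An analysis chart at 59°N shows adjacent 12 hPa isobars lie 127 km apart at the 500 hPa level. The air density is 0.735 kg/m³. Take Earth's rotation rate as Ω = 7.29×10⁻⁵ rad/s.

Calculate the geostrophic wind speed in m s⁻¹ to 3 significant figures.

103 m s⁻¹

Coriolis parameter at 59°N:
f = 2Ω sin φ = 2 × 7.29×10⁻⁵ × sin 59° = 1.25×10⁻⁴ s⁻¹
Pressure gradient: |∂P/∂n| = 1200 Pa / 127000 m = 9.45×10⁻³ Pa/m
Geostrophic balance (pressure-gradient force = Coriolis force):
V_g = (1/(fρ)) |∂P/∂n| = 9.45×10⁻³ / (1.25×10⁻⁴ × 0.735) = 103 m/s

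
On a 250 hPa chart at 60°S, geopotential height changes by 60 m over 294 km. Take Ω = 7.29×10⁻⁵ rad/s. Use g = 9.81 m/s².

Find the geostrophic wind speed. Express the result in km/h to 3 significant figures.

Coriolis parameter at 60°S:
f = 2Ω sin φ = 2 × 7.29×10⁻⁵ × sin 60° = 1.26×10⁻⁴ s⁻¹
Height gradient: |∂Z/∂n| = 60 m / 294000 m = 2.04×10⁻⁴
On a pressure surface, geostrophic balance gives V_g = (g/f)|∂Z/∂n|:
V_g = 9.81 × 2.04×10⁻⁴ / 1.26×10⁻⁴ = 15.9 m/s
Converting: 15.9 m/s × 3.6 = 57.1 km/h

57.1 km/h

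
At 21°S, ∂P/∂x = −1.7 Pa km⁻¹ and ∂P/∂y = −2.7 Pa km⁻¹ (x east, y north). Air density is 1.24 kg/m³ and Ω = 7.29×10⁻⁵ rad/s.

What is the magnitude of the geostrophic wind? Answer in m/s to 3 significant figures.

49.2 m/s

Coriolis parameter at 21°S:
f = 2Ω sin φ = 2 × 7.29×10⁻⁵ × sin 21° = 5.23×10⁻⁵ s⁻¹
In the Southern Hemisphere f is negative: f = −5.23×10⁻⁵ s⁻¹.
Component geostrophic relations (x east, y north):
u_g = −(1/(fρ)) ∂P/∂y,  v_g = (1/(fρ)) ∂P/∂x
u_g = −(−2.7×10⁻³)/(−5.23×10⁻⁵ × 1.24) = −41.7 m/s;  v_g = (−1.7×10⁻³)/(−5.23×10⁻⁵ × 1.24) = 26.2 m/s
|V_g| = √(u_g² + v_g²) = 49.2 m/s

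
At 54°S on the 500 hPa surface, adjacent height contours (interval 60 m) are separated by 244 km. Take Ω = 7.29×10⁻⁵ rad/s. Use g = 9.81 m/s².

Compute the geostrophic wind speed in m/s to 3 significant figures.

20.5 m/s

Coriolis parameter at 54°S:
f = 2Ω sin φ = 2 × 7.29×10⁻⁵ × sin 54° = 1.18×10⁻⁴ s⁻¹
Height gradient: |∂Z/∂n| = 60 m / 244000 m = 2.46×10⁻⁴
On a pressure surface, geostrophic balance gives V_g = (g/f)|∂Z/∂n|:
V_g = 9.81 × 2.46×10⁻⁴ / 1.18×10⁻⁴ = 20.5 m/s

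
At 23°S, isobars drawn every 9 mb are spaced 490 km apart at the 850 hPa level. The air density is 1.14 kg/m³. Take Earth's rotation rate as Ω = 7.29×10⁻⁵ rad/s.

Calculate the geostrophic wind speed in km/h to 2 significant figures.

Coriolis parameter at 23°S:
f = 2Ω sin φ = 2 × 7.29×10⁻⁵ × sin 23° = 5.70×10⁻⁵ s⁻¹
Pressure gradient: |∂P/∂n| = 900 Pa / 490000 m = 1.84×10⁻³ Pa/m
Geostrophic balance (pressure-gradient force = Coriolis force):
V_g = (1/(fρ)) |∂P/∂n| = 1.84×10⁻³ / (5.70×10⁻⁵ × 1.14) = 28.3 m/s
Converting: 28.3 m/s × 3.6 = 100 km/h

100 km/h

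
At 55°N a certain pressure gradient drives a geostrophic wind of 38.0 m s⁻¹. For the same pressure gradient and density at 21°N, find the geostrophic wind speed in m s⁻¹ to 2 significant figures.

87 m s⁻¹

With the same pressure gradient and density, V_g ∝ 1/f ∝ 1/sin φ.
V₂ = V₁ · sin φ₁ / sin φ₂ = 38.0 × sin 55° / sin 21°
V₂ = 38.0 × 0.8192/0.3584 = 87 m s⁻¹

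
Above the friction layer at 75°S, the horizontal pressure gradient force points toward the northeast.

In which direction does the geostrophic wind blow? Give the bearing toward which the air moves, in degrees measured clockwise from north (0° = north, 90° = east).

The pressure-gradient force points toward the northeast (bearing 045°).
Geostrophic balance: in the Southern Hemisphere the Coriolis force deflects motion to the left, so the geostrophic wind blows 90° to the left of the pressure-gradient force (low pressure on the right).
Rotating 045° by 90° counterclockwise gives 315° — the wind blows toward the northwest.

315°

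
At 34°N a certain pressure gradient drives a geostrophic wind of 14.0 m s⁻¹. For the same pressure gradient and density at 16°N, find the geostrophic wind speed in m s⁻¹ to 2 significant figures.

28 m s⁻¹

With the same pressure gradient and density, V_g ∝ 1/f ∝ 1/sin φ.
V₂ = V₁ · sin φ₁ / sin φ₂ = 14.0 × sin 34° / sin 16°
V₂ = 14.0 × 0.5592/0.2756 = 28 m s⁻¹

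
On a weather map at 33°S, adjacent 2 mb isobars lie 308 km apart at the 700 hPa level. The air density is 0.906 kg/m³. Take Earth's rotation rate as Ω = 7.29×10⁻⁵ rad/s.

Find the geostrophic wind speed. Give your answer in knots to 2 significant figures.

18 knots

Coriolis parameter at 33°S:
f = 2Ω sin φ = 2 × 7.29×10⁻⁵ × sin 33° = 7.94×10⁻⁵ s⁻¹
Pressure gradient: |∂P/∂n| = 200 Pa / 308000 m = 6.49×10⁻⁴ Pa/m
Geostrophic balance (pressure-gradient force = Coriolis force):
V_g = (1/(fρ)) |∂P/∂n| = 6.49×10⁻⁴ / (7.94×10⁻⁵ × 0.906) = 9.03 m/s
Converting: 9.03 m/s × 1.944 = 18 knots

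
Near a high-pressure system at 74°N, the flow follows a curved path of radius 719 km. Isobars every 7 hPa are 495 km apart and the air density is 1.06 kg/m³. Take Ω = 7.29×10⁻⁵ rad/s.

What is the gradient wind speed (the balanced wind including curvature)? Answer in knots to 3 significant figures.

20.7 knots

Coriolis parameter at 74°N:
f = 2Ω sin φ = 2 × 7.29×10⁻⁵ × sin 74° = 1.40×10⁻⁴ s⁻¹
Pressure gradient: |∂P/∂n| = 700 Pa / 495000 m = 1.41×10⁻³ Pa/m
Geostrophic speed: V_g = |∂P/∂n|/(fρ) = 1.41×10⁻³/(1.40×10⁻⁴ × 1.06) = 9.52 m/s
Around a high, pressure-gradient force acts outward with centrifugal, so Coriolis balances both:
fV = (1/ρ)|∂P/∂n| + V²/R  →  V² − fR·V + fR·V_g = 0
With fR = 1.40×10⁻⁴ × 719×10³ m = 101 m/s:
V = [fR − √((fR)² − 4 fR V_g)]/2 = [101 − √(101² − 4×101×9.52)]/2 = 10.6 m/s
Supergeostrophic (V > V_g = 9.52 m/s), as expected around a high.
Converting: 10.6 m/s × 1.944 = 20.7 knots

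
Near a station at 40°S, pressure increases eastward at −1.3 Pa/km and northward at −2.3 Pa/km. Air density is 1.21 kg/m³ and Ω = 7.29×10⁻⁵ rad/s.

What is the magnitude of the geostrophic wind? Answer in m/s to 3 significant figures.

Coriolis parameter at 40°S:
f = 2Ω sin φ = 2 × 7.29×10⁻⁵ × sin 40° = 9.37×10⁻⁵ s⁻¹
In the Southern Hemisphere f is negative: f = −9.37×10⁻⁵ s⁻¹.
Component geostrophic relations (x east, y north):
u_g = −(1/(fρ)) ∂P/∂y,  v_g = (1/(fρ)) ∂P/∂x
u_g = −(−2.3×10⁻³)/(−9.37×10⁻⁵ × 1.21) = −20.3 m/s;  v_g = (−1.3×10⁻³)/(−9.37×10⁻⁵ × 1.21) = 11.5 m/s
|V_g| = √(u_g² + v_g²) = 23.3 m/s

23.3 m/s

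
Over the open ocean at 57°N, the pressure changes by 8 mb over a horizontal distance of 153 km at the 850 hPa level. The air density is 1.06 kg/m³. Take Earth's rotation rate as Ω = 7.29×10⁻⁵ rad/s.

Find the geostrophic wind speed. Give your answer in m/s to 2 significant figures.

40 m/s

Coriolis parameter at 57°N:
f = 2Ω sin φ = 2 × 7.29×10⁻⁵ × sin 57° = 1.22×10⁻⁴ s⁻¹
Pressure gradient: |∂P/∂n| = 800 Pa / 153000 m = 5.23×10⁻³ Pa/m
Geostrophic balance (pressure-gradient force = Coriolis force):
V_g = (1/(fρ)) |∂P/∂n| = 5.23×10⁻³ / (1.22×10⁻⁴ × 1.06) = 40.3 m/s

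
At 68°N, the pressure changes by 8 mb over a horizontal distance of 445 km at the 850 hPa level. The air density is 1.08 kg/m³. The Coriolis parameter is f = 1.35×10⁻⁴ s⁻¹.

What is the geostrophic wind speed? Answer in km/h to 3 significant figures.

44.4 km/h

Pressure gradient: |∂P/∂n| = 800 Pa / 445000 m = 1.80×10⁻³ Pa/m
Geostrophic balance (pressure-gradient force = Coriolis force):
V_g = (1/(fρ)) |∂P/∂n| = 1.80×10⁻³ / (1.35×10⁻⁴ × 1.08) = 12.3 m/s
Converting: 12.3 m/s × 3.6 = 44.4 km/h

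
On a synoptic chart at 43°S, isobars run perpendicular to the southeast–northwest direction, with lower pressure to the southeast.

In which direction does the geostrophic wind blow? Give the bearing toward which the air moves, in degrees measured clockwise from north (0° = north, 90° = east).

045°

The pressure-gradient force points toward the southeast (bearing 135°).
Geostrophic balance: in the Southern Hemisphere the Coriolis force deflects motion to the left, so the geostrophic wind blows 90° to the left of the pressure-gradient force (low pressure on the right).
Rotating 135° by 90° counterclockwise gives 045° — the wind blows toward the northeast.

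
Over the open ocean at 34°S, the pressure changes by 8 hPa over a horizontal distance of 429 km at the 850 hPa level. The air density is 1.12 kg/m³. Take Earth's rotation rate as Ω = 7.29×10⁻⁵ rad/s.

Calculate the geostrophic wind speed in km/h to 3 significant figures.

73.5 km/h

Coriolis parameter at 34°S:
f = 2Ω sin φ = 2 × 7.29×10⁻⁵ × sin 34° = 8.15×10⁻⁵ s⁻¹
Pressure gradient: |∂P/∂n| = 800 Pa / 429000 m = 1.86×10⁻³ Pa/m
Geostrophic balance (pressure-gradient force = Coriolis force):
V_g = (1/(fρ)) |∂P/∂n| = 1.86×10⁻³ / (8.15×10⁻⁵ × 1.12) = 20.4 m/s
Converting: 20.4 m/s × 3.6 = 73.5 km/h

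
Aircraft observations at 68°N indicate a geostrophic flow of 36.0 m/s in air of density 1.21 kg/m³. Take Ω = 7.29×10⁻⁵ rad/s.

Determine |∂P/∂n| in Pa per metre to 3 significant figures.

5.89×10⁻³ Pa/m

Coriolis parameter at 68°N:
f = 2Ω sin φ = 2 × 7.29×10⁻⁵ × sin 68° = 1.35×10⁻⁴ s⁻¹
Geostrophic balance rearranged: |∂P/∂n| = f ρ V_g
|∂P/∂n| = 1.35×10⁻⁴ × 1.21 × 36.0 = 5.89×10⁻³ Pa/m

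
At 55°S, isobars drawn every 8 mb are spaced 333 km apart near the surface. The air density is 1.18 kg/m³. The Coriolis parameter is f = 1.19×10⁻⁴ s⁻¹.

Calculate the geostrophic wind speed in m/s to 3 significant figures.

17.1 m/s

Pressure gradient: |∂P/∂n| = 800 Pa / 333000 m = 2.40×10⁻³ Pa/m
Geostrophic balance (pressure-gradient force = Coriolis force):
V_g = (1/(fρ)) |∂P/∂n| = 2.40×10⁻³ / (1.19×10⁻⁴ × 1.18) = 17.1 m/s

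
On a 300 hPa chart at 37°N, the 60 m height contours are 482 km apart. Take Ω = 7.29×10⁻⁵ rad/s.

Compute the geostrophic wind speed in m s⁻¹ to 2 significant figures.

14 m s⁻¹

Coriolis parameter at 37°N:
f = 2Ω sin φ = 2 × 7.29×10⁻⁵ × sin 37° = 8.77×10⁻⁵ s⁻¹
Height gradient: |∂Z/∂n| = 60 m / 482000 m = 1.24×10⁻⁴
On a pressure surface, geostrophic balance gives V_g = (g/f)|∂Z/∂n|:
V_g = 9.81 × 1.24×10⁻⁴ / 8.77×10⁻⁵ = 13.9 m/s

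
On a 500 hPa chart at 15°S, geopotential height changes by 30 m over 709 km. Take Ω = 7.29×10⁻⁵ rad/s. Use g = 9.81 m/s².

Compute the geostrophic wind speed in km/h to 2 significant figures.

40 km/h

Coriolis parameter at 15°S:
f = 2Ω sin φ = 2 × 7.29×10⁻⁵ × sin 15° = 3.77×10⁻⁵ s⁻¹
Height gradient: |∂Z/∂n| = 30 m / 709000 m = 4.23×10⁻⁵
On a pressure surface, geostrophic balance gives V_g = (g/f)|∂Z/∂n|:
V_g = 9.81 × 4.23×10⁻⁵ / 3.77×10⁻⁵ = 11.0 m/s
Converting: 11.0 m/s × 3.6 = 40 km/h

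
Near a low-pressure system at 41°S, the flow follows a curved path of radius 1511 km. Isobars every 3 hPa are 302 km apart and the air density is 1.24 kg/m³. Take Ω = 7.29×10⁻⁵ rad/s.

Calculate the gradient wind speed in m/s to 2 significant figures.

7.9 m/s

Coriolis parameter at 41°S:
f = 2Ω sin φ = 2 × 7.29×10⁻⁵ × sin 41° = 9.57×10⁻⁵ s⁻¹
Pressure gradient: |∂P/∂n| = 300 Pa / 302000 m = 9.93×10⁻⁴ Pa/m
Geostrophic speed: V_g = |∂P/∂n|/(fρ) = 9.93×10⁻⁴/(9.57×10⁻⁵ × 1.24) = 8.38 m/s
Around a low, centrifugal force acts outward with Coriolis, so pressure-gradient force balances both:
(1/ρ)|∂P/∂n| = fV + V²/R  →  V² + fR·V − fR·V_g = 0
With fR = 9.57×10⁻⁵ × 1511×10³ m = 145 m/s:
V = [−fR + √((fR)² + 4 fR V_g)]/2 = [−145 + √(145² + 4×145×8.38)]/2 = 7.94 m/s
Subgeostrophic (V < V_g = 8.38 m/s), as expected around a low.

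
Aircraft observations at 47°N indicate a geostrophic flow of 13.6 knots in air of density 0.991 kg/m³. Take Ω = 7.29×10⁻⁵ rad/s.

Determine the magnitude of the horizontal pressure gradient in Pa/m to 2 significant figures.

Coriolis parameter at 47°N:
f = 2Ω sin φ = 2 × 7.29×10⁻⁵ × sin 47° = 1.07×10⁻⁴ s⁻¹
Wind speed in SI: 13.6 knots = 7.00 m/s
Geostrophic balance rearranged: |∂P/∂n| = f ρ V_g
|∂P/∂n| = 1.07×10⁻⁴ × 0.991 × 7.00 = 7.39×10⁻⁴ Pa/m

7.4×10⁻⁴ Pa/m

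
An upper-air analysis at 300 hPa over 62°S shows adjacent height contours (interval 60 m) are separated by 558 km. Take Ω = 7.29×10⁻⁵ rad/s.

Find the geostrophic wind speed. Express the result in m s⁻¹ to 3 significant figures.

Coriolis parameter at 62°S:
f = 2Ω sin φ = 2 × 7.29×10⁻⁵ × sin 62° = 1.29×10⁻⁴ s⁻¹
Height gradient: |∂Z/∂n| = 60 m / 558000 m = 1.08×10⁻⁴
On a pressure surface, geostrophic balance gives V_g = (g/f)|∂Z/∂n|:
V_g = 9.81 × 1.08×10⁻⁴ / 1.29×10⁻⁴ = 8.19 m/s

8.19 m s⁻¹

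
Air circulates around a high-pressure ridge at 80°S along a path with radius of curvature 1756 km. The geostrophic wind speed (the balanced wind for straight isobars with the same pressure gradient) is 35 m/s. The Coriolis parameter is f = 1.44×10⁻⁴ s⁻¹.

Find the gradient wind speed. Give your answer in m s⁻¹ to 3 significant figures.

42.0 m s⁻¹

Around a high, pressure-gradient force acts outward with centrifugal, so Coriolis balances both:
fV = (1/ρ)|∂P/∂n| + V²/R  →  V² − fR·V + fR·V_g = 0
With fR = 1.44×10⁻⁴ × 1756×10³ m = 253 m/s:
V = [fR − √((fR)² − 4 fR V_g)]/2 = [253 − √(253² − 4×253×35)]/2 = 42 m/s
Supergeostrophic (V > V_g = 35 m/s), as expected around a high.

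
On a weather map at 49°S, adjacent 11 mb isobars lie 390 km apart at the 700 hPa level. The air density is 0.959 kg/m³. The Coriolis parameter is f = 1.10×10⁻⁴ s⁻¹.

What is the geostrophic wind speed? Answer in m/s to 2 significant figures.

Pressure gradient: |∂P/∂n| = 1100 Pa / 390000 m = 2.82×10⁻³ Pa/m
Geostrophic balance (pressure-gradient force = Coriolis force):
V_g = (1/(fρ)) |∂P/∂n| = 2.82×10⁻³ / (1.10×10⁻⁴ × 0.959) = 26.7 m/s

27 m/s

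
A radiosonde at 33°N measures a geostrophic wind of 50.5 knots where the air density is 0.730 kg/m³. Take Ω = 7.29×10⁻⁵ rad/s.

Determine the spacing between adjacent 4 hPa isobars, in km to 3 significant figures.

Coriolis parameter at 33°N:
f = 2Ω sin φ = 2 × 7.29×10⁻⁵ × sin 33° = 7.94×10⁻⁵ s⁻¹
Wind speed in SI: 50.5 knots = 26.0 m/s
Geostrophic balance rearranged: |∂P/∂n| = f ρ V_g
|∂P/∂n| = 7.94×10⁻⁵ × 0.730 × 26.0 = 1.51×10⁻³ Pa/m
Isobar spacing: Δn = ΔP/|∂P/∂n| = 400 Pa / 1.51×10⁻³ Pa/m = 265608 m ≈ 266 km

266 km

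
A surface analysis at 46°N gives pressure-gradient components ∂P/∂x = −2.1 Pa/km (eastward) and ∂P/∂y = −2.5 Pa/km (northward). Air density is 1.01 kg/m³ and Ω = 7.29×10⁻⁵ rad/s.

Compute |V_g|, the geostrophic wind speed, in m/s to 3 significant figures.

30.8 m/s

Coriolis parameter at 46°N:
f = 2Ω sin φ = 2 × 7.29×10⁻⁵ × sin 46° = 1.05×10⁻⁴ s⁻¹
Component geostrophic relations (x east, y north):
u_g = −(1/(fρ)) ∂P/∂y,  v_g = (1/(fρ)) ∂P/∂x
u_g = −(−2.5×10⁻³)/(1.05×10⁻⁴ × 1.01) = 23.6 m/s;  v_g = (−2.1×10⁻³)/(1.05×10⁻⁴ × 1.01) = −19.8 m/s
|V_g| = √(u_g² + v_g²) = 30.8 m/s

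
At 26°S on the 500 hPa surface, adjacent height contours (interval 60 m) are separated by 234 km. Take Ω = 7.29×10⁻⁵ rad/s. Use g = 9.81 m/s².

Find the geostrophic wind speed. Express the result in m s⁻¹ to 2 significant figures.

39 m s⁻¹

Coriolis parameter at 26°S:
f = 2Ω sin φ = 2 × 7.29×10⁻⁵ × sin 26° = 6.39×10⁻⁵ s⁻¹
Height gradient: |∂Z/∂n| = 60 m / 234000 m = 2.56×10⁻⁴
On a pressure surface, geostrophic balance gives V_g = (g/f)|∂Z/∂n|:
V_g = 9.81 × 2.56×10⁻⁴ / 6.39×10⁻⁵ = 39.4 m/s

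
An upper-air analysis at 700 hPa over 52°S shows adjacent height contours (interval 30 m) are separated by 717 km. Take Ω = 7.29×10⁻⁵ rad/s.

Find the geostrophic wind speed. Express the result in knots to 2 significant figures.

6.9 knots

Coriolis parameter at 52°S:
f = 2Ω sin φ = 2 × 7.29×10⁻⁵ × sin 52° = 1.15×10⁻⁴ s⁻¹
Height gradient: |∂Z/∂n| = 30 m / 717000 m = 4.18×10⁻⁵
On a pressure surface, geostrophic balance gives V_g = (g/f)|∂Z/∂n|:
V_g = 9.81 × 4.18×10⁻⁵ / 1.15×10⁻⁴ = 3.57 m/s
Converting: 3.57 m/s × 1.944 = 6.9 knots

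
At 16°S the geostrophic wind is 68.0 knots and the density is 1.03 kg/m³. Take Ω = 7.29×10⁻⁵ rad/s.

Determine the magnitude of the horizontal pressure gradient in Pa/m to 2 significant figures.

1.4×10⁻³ Pa/m

Coriolis parameter at 16°S:
f = 2Ω sin φ = 2 × 7.29×10⁻⁵ × sin 16° = 4.02×10⁻⁵ s⁻¹
Wind speed in SI: 68.0 knots = 35.0 m/s
Geostrophic balance rearranged: |∂P/∂n| = f ρ V_g
|∂P/∂n| = 4.02×10⁻⁵ × 1.03 × 35.0 = 1.45×10⁻³ Pa/m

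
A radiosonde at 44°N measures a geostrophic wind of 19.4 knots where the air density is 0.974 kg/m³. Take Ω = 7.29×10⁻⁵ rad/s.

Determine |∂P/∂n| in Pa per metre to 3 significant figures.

9.85×10⁻⁴ Pa/m

Coriolis parameter at 44°N:
f = 2Ω sin φ = 2 × 7.29×10⁻⁵ × sin 44° = 1.01×10⁻⁴ s⁻¹
Wind speed in SI: 19.4 knots = 9.98 m/s
Geostrophic balance rearranged: |∂P/∂n| = f ρ V_g
|∂P/∂n| = 1.01×10⁻⁴ × 0.974 × 9.98 = 9.85×10⁻⁴ Pa/m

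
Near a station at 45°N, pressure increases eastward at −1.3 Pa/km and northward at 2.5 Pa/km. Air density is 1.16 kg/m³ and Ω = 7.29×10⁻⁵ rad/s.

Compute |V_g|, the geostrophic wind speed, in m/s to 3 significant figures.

Coriolis parameter at 45°N:
f = 2Ω sin φ = 2 × 7.29×10⁻⁵ × sin 45° = 1.03×10⁻⁴ s⁻¹
Component geostrophic relations (x east, y north):
u_g = −(1/(fρ)) ∂P/∂y,  v_g = (1/(fρ)) ∂P/∂x
u_g = −(2.5×10⁻³)/(1.03×10⁻⁴ × 1.16) = −20.9 m/s;  v_g = (−1.3×10⁻³)/(1.03×10⁻⁴ × 1.16) = −10.9 m/s
|V_g| = √(u_g² + v_g²) = 23.6 m/s

23.6 m/s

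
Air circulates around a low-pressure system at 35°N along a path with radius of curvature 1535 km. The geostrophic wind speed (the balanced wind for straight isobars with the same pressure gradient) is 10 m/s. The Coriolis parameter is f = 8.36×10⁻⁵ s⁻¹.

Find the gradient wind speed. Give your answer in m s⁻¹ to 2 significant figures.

Around a low, centrifugal force acts outward with Coriolis, so pressure-gradient force balances both:
(1/ρ)|∂P/∂n| = fV + V²/R  →  V² + fR·V − fR·V_g = 0
With fR = 8.36×10⁻⁵ × 1535×10³ m = 128 m/s:
V = [−fR + √((fR)² + 4 fR V_g)]/2 = [−128 + √(128² + 4×128×10)]/2 = 9.32 m/s
Subgeostrophic (V < V_g = 10 m/s), as expected around a low.

9.3 m s⁻¹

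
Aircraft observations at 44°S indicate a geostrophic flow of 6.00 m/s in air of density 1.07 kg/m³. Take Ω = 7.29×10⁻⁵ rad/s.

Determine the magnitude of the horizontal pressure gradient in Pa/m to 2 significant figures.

Coriolis parameter at 44°S:
f = 2Ω sin φ = 2 × 7.29×10⁻⁵ × sin 44° = 1.01×10⁻⁴ s⁻¹
Geostrophic balance rearranged: |∂P/∂n| = f ρ V_g
|∂P/∂n| = 1.01×10⁻⁴ × 1.07 × 6.00 = 6.50×10⁻⁴ Pa/m

6.5×10⁻⁴ Pa/m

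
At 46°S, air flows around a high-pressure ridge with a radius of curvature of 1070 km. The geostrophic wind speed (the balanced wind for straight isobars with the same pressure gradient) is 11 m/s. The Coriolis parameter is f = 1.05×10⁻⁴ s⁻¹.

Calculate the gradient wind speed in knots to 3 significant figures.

24.0 knots

Around a high, pressure-gradient force acts outward with centrifugal, so Coriolis balances both:
fV = (1/ρ)|∂P/∂n| + V²/R  →  V² − fR·V + fR·V_g = 0
With fR = 1.05×10⁻⁴ × 1070×10³ m = 112 m/s:
V = [fR − √((fR)² − 4 fR V_g)]/2 = [112 − √(112² − 4×112×11)]/2 = 12.4 m/s
Supergeostrophic (V > V_g = 11 m/s), as expected around a high.
Converting: 12.4 m/s × 1.944 = 24.0 knots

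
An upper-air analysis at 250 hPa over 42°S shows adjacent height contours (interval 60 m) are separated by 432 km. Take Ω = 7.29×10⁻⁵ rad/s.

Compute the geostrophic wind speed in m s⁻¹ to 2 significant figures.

14 m s⁻¹

Coriolis parameter at 42°S:
f = 2Ω sin φ = 2 × 7.29×10⁻⁵ × sin 42° = 9.76×10⁻⁵ s⁻¹
Height gradient: |∂Z/∂n| = 60 m / 432000 m = 1.39×10⁻⁴
On a pressure surface, geostrophic balance gives V_g = (g/f)|∂Z/∂n|:
V_g = 9.81 × 1.39×10⁻⁴ / 9.76×10⁻⁵ = 14.0 m/s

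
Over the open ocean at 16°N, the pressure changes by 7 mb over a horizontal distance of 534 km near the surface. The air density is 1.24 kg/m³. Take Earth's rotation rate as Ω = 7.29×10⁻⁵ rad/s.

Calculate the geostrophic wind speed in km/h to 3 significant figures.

Coriolis parameter at 16°N:
f = 2Ω sin φ = 2 × 7.29×10⁻⁵ × sin 16° = 4.02×10⁻⁵ s⁻¹
Pressure gradient: |∂P/∂n| = 700 Pa / 534000 m = 1.31×10⁻³ Pa/m
Geostrophic balance (pressure-gradient force = Coriolis force):
V_g = (1/(fρ)) |∂P/∂n| = 1.31×10⁻³ / (4.02×10⁻⁵ × 1.24) = 26.3 m/s
Converting: 26.3 m/s × 3.6 = 94.7 km/h

94.7 km/h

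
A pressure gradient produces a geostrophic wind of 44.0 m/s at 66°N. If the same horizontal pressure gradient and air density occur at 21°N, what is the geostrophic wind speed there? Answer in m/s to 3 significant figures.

With the same pressure gradient and density, V_g ∝ 1/f ∝ 1/sin φ.
V₂ = V₁ · sin φ₁ / sin φ₂ = 44.0 × sin 66° / sin 21°
V₂ = 44.0 × 0.9135/0.3584 = 112 m/s

112 m/s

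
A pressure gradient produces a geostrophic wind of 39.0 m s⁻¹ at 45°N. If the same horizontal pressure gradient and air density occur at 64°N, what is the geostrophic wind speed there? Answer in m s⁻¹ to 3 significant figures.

30.7 m s⁻¹

With the same pressure gradient and density, V_g ∝ 1/f ∝ 1/sin φ.
V₂ = V₁ · sin φ₁ / sin φ₂ = 39.0 × sin 45° / sin 64°
V₂ = 39.0 × 0.7071/0.8988 = 30.7 m s⁻¹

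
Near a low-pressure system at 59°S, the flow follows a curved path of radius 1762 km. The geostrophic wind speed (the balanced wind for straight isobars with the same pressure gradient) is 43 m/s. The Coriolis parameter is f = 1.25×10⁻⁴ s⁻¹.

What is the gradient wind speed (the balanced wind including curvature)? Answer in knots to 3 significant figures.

71.6 knots

Around a low, centrifugal force acts outward with Coriolis, so pressure-gradient force balances both:
(1/ρ)|∂P/∂n| = fV + V²/R  →  V² + fR·V − fR·V_g = 0
With fR = 1.25×10⁻⁴ × 1762×10³ m = 220 m/s:
V = [−fR + √((fR)² + 4 fR V_g)]/2 = [−220 + √(220² + 4×220×43)]/2 = 36.8 m/s
Subgeostrophic (V < V_g = 43 m/s), as expected around a low.
Converting: 36.8 m/s × 1.944 = 71.6 knots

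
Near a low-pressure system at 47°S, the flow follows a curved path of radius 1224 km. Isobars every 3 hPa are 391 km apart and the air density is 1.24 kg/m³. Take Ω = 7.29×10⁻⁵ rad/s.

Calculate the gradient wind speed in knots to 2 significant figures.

11 knots

Coriolis parameter at 47°S:
f = 2Ω sin φ = 2 × 7.29×10⁻⁵ × sin 47° = 1.07×10⁻⁴ s⁻¹
Pressure gradient: |∂P/∂n| = 300 Pa / 391000 m = 7.67×10⁻⁴ Pa/m
Geostrophic speed: V_g = |∂P/∂n|/(fρ) = 7.67×10⁻⁴/(1.07×10⁻⁴ × 1.24) = 5.80 m/s
Around a low, centrifugal force acts outward with Coriolis, so pressure-gradient force balances both:
(1/ρ)|∂P/∂n| = fV + V²/R  →  V² + fR·V − fR·V_g = 0
With fR = 1.07×10⁻⁴ × 1224×10³ m = 131 m/s:
V = [−fR + √((fR)² + 4 fR V_g)]/2 = [−131 + √(131² + 4×131×5.8)]/2 = 5.57 m/s
Subgeostrophic (V < V_g = 5.8 m/s), as expected around a low.
Converting: 5.57 m/s × 1.944 = 11 knots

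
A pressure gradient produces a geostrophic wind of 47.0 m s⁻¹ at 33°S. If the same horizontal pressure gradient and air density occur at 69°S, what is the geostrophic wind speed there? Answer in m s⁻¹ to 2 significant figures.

With the same pressure gradient and density, V_g ∝ 1/f ∝ 1/sin φ.
V₂ = V₁ · sin φ₁ / sin φ₂ = 47.0 × sin 33° / sin 69°
V₂ = 47.0 × 0.5446/0.9336 = 27 m s⁻¹

27 m s⁻¹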